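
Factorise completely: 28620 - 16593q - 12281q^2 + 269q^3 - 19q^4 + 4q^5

(4q + 9)(q - 1)(q - 15)(q^2 + 9q + 212)

Among the possible rational roots, q = 15 is a root, so (q - 15) is a factor; dividing leaves 4q^4 + 41q^3 + 884q^2 + 979q - 1908.
Continuing, q = -9/4 is a root, giving the factor (4q + 9) and quotient q^3 + 8q^2 + 203q - 212.
Next, q = 1 is a root, giving the factor (q - 1) and quotient q^2 + 9q + 212.
The quadratic q^2 + 9q + 212 has discriminant -767 < 0 and is irreducible over ℤ.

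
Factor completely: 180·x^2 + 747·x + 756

9·(4·x + 7)·(5·x + 12)

Pull out the common factor 9, then factor the remaining trinomial.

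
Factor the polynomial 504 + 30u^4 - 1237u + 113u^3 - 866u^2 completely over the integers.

Trying the rational-root candidates, u = -7 is a root, so (u + 7) divides it; the quotient is 30u^3 - 97u^2 - 187u + 72.
Then u = 1/3 is a root, so (3u - 1) divides it; the quotient is 10u^2 - 29u - 72.
The remaining quadratic factors as (2u - 9)(5u + 8).

(2u - 9)(3u - 1)(5u + 8)(u + 7)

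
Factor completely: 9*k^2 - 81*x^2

9*(k + 3*x)*(k - 3*x)

Every term has a factor of 9. Then k^2 - 9*x^2 = (k)² − (3*x)².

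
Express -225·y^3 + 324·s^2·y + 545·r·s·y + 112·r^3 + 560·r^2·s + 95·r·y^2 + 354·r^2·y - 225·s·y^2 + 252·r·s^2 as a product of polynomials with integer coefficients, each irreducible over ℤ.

(2·r + 9·s + 5·y)·(7·r + 9·y)·(8·r + 4·s - 5·y)

Group: 2·r·(56·r^2 + 28·r·s + 37·r·y + 36·s·y - 45·y^2) + (9·s + 5·y)·(56·r^2 + 28·r·s + 37·r·y + 36·s·y - 45·y^2); both groups contain (56·r^2 + 28·r·s + 37·r·y + 36·s·y - 45·y^2), so (2·r + 9·s + 5·y) is a factor with cofactor 56·r^2 + 28·r·s + 37·r·y + 36·s·y - 45·y^2.
The cofactor groups again: 56·r^2 + 28·r·s + 37·r·y + 36·s·y - 45·y^2 = 7·r·(8·r + 4·s - 5·y) + 9·y·(8·r + 4·s - 5·y); both groups contain (8·r + 4·s - 5·y), giving (7·r + 9·y)·(8·r + 4·s - 5·y).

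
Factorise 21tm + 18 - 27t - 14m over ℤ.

(3t - 2)(7m - 9)

Group as (21tm - 27t) + (-14m + 18) = 3t(7m - 9) - 2(7m - 9).
Both groups share the factor (7m - 9).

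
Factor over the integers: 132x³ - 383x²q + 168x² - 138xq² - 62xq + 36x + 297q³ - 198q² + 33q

Group: x(132x² + 13xq + 36x - 99q² + 33q) + (-3q + 1)(132x² + 13xq + 36x - 99q² + 33q); both groups contain (132x² + 13xq + 36x - 99q² + 33q), so (x - 3q + 1) is a factor with cofactor 132x² + 13xq + 36x - 99q² + 33q.
The cofactor groups again: 132x² + 13xq + 36x - 99q² + 33q = 11x(12x + 11q) + (-9q + 3)(12x + 11q); both groups contain (12x + 11q), giving (11x - 9q + 3)(12x + 11q).

(x - 3q + 1)(11x - 9q + 3)(12x + 11q)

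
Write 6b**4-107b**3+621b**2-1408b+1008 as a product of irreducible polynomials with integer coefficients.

By the rational root theorem, b = 4/3 is a root, giving the factor (3b-4) and quotient 2b**3-33b**2+163b-252.
Next, b = 7/2 is a root, giving the factor (2b-7) and quotient b**2-13b+36.
The remaining quadratic factors as (b-4)(b-9).

(2b-7)(3b-4)(b-4)(b-9)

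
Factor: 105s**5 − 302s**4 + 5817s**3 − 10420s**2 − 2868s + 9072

(3s − 4)(5s − 7)(7s + 6)(s**2 − s + 54)

Among the possible rational roots, s = 7/5 is a root, so (5s − 7) divides it; the quotient is 21s**4 − 31s**3 + 1120s**2 − 516s − 1296.
Next, s = 4/3 is a root, giving the factor (3s − 4) and quotient 7s**3 − s**2 + 372s + 324.
Next, s = −6/7 is a root, so (7s + 6) is a factor; dividing leaves s**2 − s + 54.
The quadratic s**2 − s + 54 has discriminant −215 < 0 and is irreducible over ℤ.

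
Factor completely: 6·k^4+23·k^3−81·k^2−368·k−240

Among the possible rational roots, k = −3 is a root, so (k+3) divides it; the quotient is 6·k^3+5·k^2−96·k−80.
Continuing, k = −4 is a root, giving the factor (k+4) and quotient 6·k^2−19·k−20.
The remaining quadratic factors as (6·k+5)(k−4).

(6·k+5)·(k+3)·(k+4)·(k−4)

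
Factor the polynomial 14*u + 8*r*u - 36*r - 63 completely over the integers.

(2*u - 9)*(4*r + 7)

Group as (8*r*u - 36*r) + (14*u - 63) = 4*r*(2*u - 9) + 7*(2*u - 9).
Both groups share the factor (2*u - 9).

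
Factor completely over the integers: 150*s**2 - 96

6*(5*s + 4)*(5*s - 4)

Factor out 6, leaving 25*s**2 - 16, which is a difference of two squares.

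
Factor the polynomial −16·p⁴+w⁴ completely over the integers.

(w)⁴ − (2·p)⁴ = ((w)² − (2·p)²)((w)² + (2·p)²); the first factor splits again, the second (w²+4·p²) is irreducible.

(w−2·p)·(w+2·p)·(w²+4·p²)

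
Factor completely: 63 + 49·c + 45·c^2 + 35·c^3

(7·c + 9)·(5·c^2 + 7)

Group as (35·c^3 + 49·c) + (45·c^2 + 63) = 7·c·(5·c^2 + 7) + 9·(5·c^2 + 7).
Both groups share the factor (5·c^2 + 7).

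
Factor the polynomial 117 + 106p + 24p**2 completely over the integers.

Need a pair with product 24·117 = 2808 and sum 106: that's 54 and 52.
Split the middle term: 24p**2 + 54p + 52p + 117 = 6p(4p + 9) + 13(4p + 9).

(4p + 9)(6p + 13)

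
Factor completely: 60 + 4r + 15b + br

Group as (br + 15b) + (4r + 60) = b(r + 15) + 4(r + 15).
Both groups share the factor (r + 15).

(b + 4)(r + 15)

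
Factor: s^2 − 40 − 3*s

(s + 5)*(s − 8)

Two integers with product −40 and sum −3 are −8 and 5.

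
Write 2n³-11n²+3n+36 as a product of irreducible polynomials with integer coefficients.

(2n+3)(n-3)(n-4)

Trying the rational-root candidates, n = 3 is a root, so (n-3) is a factor; dividing leaves 2n²-5n-12.
The remaining quadratic factors as (n-4)(2n+3).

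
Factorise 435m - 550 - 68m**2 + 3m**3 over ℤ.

(3m - 5)(m - 10)(m - 11)

By the rational root theorem, m = 10 is a root, giving the factor (m - 10) and quotient 3m**2 - 38m + 55.
The remaining quadratic factors as (m - 11)(3m - 5).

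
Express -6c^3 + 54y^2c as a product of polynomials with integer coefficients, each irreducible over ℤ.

6c(3y - c)(3y + c)

Pull out the common factor 6c; 9y^2 - c^2 is a difference of squares.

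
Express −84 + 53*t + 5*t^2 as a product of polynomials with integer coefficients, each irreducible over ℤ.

(5*t − 7)*(t + 12)

Need a pair with product 5·(−84) = −420 and sum 53: that's −7 and 60.
Split the middle term: 5*t^2 − 7*t + 60*t − 84 = t*(5*t − 7) + 12*(5*t − 7).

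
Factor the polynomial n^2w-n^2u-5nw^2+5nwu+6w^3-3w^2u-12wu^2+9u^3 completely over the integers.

(w-u)(n-3w+3u)(n-2w-3u)

Group: n(nw-nu-2w^2-wu+3u^2) + (-3w+3u)(nw-nu-2w^2-wu+3u^2); both groups contain (nw-nu-2w^2-wu+3u^2), so (n-3w+3u) is a factor with cofactor nw-nu-2w^2-wu+3u^2.
The cofactor groups again: nw-nu-2w^2-wu+3u^2 = n(w-u) + (-2w-3u)(w-u); both groups contain (w-u), giving (n-2w-3u)(w-u).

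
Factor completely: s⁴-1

(s)⁴ − (1)⁴ = ((s)² − (1)²)((s)² + (1)²); the first factor splits again, the second (s²+1) is irreducible.

(s+1)(s-1)(s²+1)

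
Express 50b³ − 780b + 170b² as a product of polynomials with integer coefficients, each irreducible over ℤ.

Pull out the common factor 10b, then factor the remaining trinomial.

10b(5b − 13)(b + 6)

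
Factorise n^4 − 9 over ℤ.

Substitute u = n^2 to get a quadratic in u, then factor.
n^2 − 3 is irreducible over ℤ (3 is not a perfect square).
n^2 + 3 is irreducible over ℤ (always positive, so no real roots).

(n^2 + 3)(n^2 − 3)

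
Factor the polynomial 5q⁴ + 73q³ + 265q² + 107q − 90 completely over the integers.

(5q − 2)(q + 1)(q + 5)(q + 9)

Among the possible rational roots, q = −1 is a root, so (q + 1) is a factor; dividing leaves 5q³ + 68q² + 197q − 90.
Next, q = −9 is a root, giving the factor (q + 9) and quotient 5q² + 23q − 10.
The remaining quadratic factors as (5q − 2)(q + 5).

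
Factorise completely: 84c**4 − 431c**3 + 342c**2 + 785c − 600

Testing divisors of the constant over divisors of the leading coefficient, c = 8/3 is a root, so (3c − 8) divides it; the quotient is 28c**3 − 69c**2 − 70c + 75.
Continuing, c = −5/4 is a root, giving the factor (4c + 5) and quotient 7c**2 − 26c + 15.
The remaining quadratic factors as (7c − 5)(c − 3).

(3c − 8)(4c + 5)(7c − 5)(c − 3)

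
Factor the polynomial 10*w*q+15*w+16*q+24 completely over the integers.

(2*q+3)*(5*w+8)

Group as (10*w*q+15*w) + (16*q+24) = 5*w*(2*q+3) + 8*(2*q+3).
Both groups share the factor (2*q+3).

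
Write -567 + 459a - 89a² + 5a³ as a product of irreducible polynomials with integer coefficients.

(5a - 9)(a - 7)(a - 9)

Trying the rational-root candidates, a = 9 is a root, so (a - 9) is a factor; dividing leaves 5a² - 44a + 63.
The remaining quadratic factors as (5a - 9)(a - 7).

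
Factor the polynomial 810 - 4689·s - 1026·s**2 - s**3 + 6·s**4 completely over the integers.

(6·s - 1)·(s + 6)·(s + 9)·(s - 15)

Testing divisors of the constant over divisors of the leading coefficient, s = 1/6 is a root, so (6·s - 1) is a factor; dividing leaves s**3 - 171·s - 810.
Continuing, s = -9 is a root, so (s + 9) is a factor; dividing leaves s**2 - 9·s - 90.
The remaining quadratic factors as (s - 15)(s + 6).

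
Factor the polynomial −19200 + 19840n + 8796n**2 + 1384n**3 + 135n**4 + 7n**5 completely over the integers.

(7n − 5)(n + 6)(n + 8)(n**2 + 6n + 80)

Among the possible rational roots, n = 5/7 is a root, giving the factor (7n − 5) and quotient n**4 + 20n**3 + 212n**2 + 1408n + 3840.
Then n = −8 is a root, so (n + 8) divides it; the quotient is n**3 + 12n**2 + 116n + 480.
Next, n = −6 is a root, so (n + 6) is a factor; dividing leaves n**2 + 6n + 80.
The quadratic n**2 + 6n + 80 has discriminant −284 < 0 and is irreducible over ℤ.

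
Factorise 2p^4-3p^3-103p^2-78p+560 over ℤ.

Trying the rational-root candidates, p = -7/2 is a root, giving the factor (2p+7) and quotient p^3-5p^2-34p+80.
Next, p = 8 is a root, so (p-8) divides it; the quotient is p^2+3p-10.
The remaining quadratic factors as (p+5)(p-2).

(2p+7)(p+5)(p-2)(p-8)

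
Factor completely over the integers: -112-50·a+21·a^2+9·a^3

Among the possible rational roots, a = -8/3 is a root, so (3·a+8) divides it; the quotient is 3·a^2-a-14.
The remaining quadratic factors as (a+2)(3·a-7).

(3·a+8)·(3·a-7)·(a+2)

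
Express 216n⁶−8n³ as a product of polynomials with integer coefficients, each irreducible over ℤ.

Factor out 8n³ first: what remains is 27n³−1.
Recognize a difference of cubes with the parts 3n and 1.

8n³(3n−1)(9n²+3n+1)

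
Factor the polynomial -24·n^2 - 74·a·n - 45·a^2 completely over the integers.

-(5·a + 6·n)·(9·a + 4·n)

Group: -9·a·(5·a + 6·n) - 4·n·(5·a + 6·n); both groups contain (5·a + 6·n).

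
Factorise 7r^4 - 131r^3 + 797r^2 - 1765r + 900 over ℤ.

Testing divisors of the constant over divisors of the leading coefficient, r = 5 is a root, so (r - 5) divides it; the quotient is 7r^3 - 96r^2 + 317r - 180.
Next, r = 5/7 is a root, so (7r - 5) is a factor; dividing leaves r^2 - 13r + 36.
The remaining quadratic factors as (r - 9)(r - 4).

(7r - 5)(r - 4)(r - 5)(r - 9)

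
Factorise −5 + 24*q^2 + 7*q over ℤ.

Need a pair with product 24·(−5) = −120 and sum 7: that's 15 and −8.
Split the middle term: 24*q^2 + 15*q − 8*q − 5 = 3*q*(8*q + 5) − (8*q + 5).

(3*q − 1)*(8*q + 5)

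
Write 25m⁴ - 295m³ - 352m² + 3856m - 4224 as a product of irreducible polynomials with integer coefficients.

Testing divisors of the constant over divisors of the leading coefficient, m = 8/5 is a root, giving the factor (5m - 8) and quotient 5m³ - 51m² - 152m + 528.
Continuing, m = 12 is a root, giving the factor (m - 12) and quotient 5m² + 9m - 44.
The remaining quadratic factors as (m + 4)(5m - 11).

(5m - 11)(5m - 8)(m + 4)(m - 12)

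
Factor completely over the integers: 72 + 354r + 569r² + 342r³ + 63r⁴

(3r + 2)(3r + 4)(7r + 3)(r + 3)

By the rational root theorem, r = −4/3 is a root, so (3r + 4) divides it; the quotient is 21r³ + 86r² + 75r + 18.
Next, r = −3/7 is a root, giving the factor (7r + 3) and quotient 3r² + 11r + 6.
The remaining quadratic factors as (3r + 2)(r + 3).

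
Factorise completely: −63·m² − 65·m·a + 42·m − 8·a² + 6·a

Group: −7·m·(9·m + 8·a − 6) − a·(9·m + 8·a − 6); both groups contain (9·m + 8·a − 6).

−(9·m + 8·a − 6)·(7·m + a)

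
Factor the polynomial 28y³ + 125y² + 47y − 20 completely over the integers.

(4y − 1)(7y + 5)(y + 4)

Testing divisors of the constant over divisors of the leading coefficient, y = −5/7 is a root, giving the factor (7y + 5) and quotient 4y² + 15y − 4.
The remaining quadratic factors as (4y − 1)(y + 4).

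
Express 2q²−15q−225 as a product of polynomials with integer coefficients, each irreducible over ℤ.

Need a pair with product 2·(−225) = −450 and sum −15: that's −30 and 15.
Split the middle term: 2q²−30q + 15q−225 = 2q(q−15) + 15(q−15).

(2q+15)(q−15)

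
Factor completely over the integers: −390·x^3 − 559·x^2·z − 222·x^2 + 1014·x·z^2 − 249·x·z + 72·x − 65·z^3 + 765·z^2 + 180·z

−(13·x − 13·z − 3)·(15·x − z + 12)·(2·x + 5·z)

Group: 15·x·(−26·x^2 − 39·x·z + 6·x + 65·z^2 + 15·z) + (−z + 12)·(−26·x^2 − 39·x·z + 6·x + 65·z^2 + 15·z); both groups contain (−26·x^2 − 39·x·z + 6·x + 65·z^2 + 15·z), so (15·x − z + 12) is a factor with cofactor −26·x^2 − 39·x·z + 6·x + 65·z^2 + 15·z.
The cofactor groups again: −26·x^2 − 39·x·z + 6·x + 65·z^2 + 15·z = −2·x·(13·x − 13·z − 3) − 5·z·(13·x − 13·z − 3); both groups contain (13·x − 13·z − 3), giving −(2·x + 5·z)·(13·x − 13·z − 3).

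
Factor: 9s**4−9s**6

Pull out the common factor 9s**4, leaving −s**2+1.
Recognize a difference of squares with the parts 1 and s.

−9s**4(s+1)(s−1)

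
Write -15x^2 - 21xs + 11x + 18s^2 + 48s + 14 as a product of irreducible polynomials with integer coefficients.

Group: -5x(3x + 6s + 2) + (3s + 7)(3x + 6s + 2); both groups contain (3x + 6s + 2).

-(5x - 3s - 7)(3x + 6s + 2)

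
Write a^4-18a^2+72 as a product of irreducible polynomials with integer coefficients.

Substitute u = a^2 to get a quadratic in u, then factor.
a^2-12 is irreducible over ℤ (12 is not a perfect square).
a^2-6 is irreducible over ℤ (6 is not a perfect square).

(a^2-12)(a^2-6)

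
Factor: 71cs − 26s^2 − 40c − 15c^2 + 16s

Group: −5c(3c − 13s + 8) + 2s(3c − 13s + 8); both groups contain (3c − 13s + 8).

−(3c − 13s + 8)(5c − 2s)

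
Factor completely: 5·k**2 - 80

Every term has a factor of 5. Then k**2 - 16 = (k)² − (4)².

5·(k + 4)·(k - 4)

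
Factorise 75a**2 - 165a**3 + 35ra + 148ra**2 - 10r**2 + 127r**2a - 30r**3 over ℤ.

-(15r - 11a + 5)(r - 5a)(2r + 3a)

Group: r(-30r**2 - 23ra - 10r + 33a**2 - 15a) - 5a(-30r**2 - 23ra - 10r + 33a**2 - 15a); both groups contain (-30r**2 - 23ra - 10r + 33a**2 - 15a), so (r - 5a) is a factor with cofactor -30r**2 - 23ra - 10r + 33a**2 - 15a.
The cofactor groups again: -30r**2 - 23ra - 10r + 33a**2 - 15a = -2r(15r - 11a + 5) - 3a(15r - 11a + 5); both groups contain (15r - 11a + 5), giving -(2r + 3a)(15r - 11a + 5).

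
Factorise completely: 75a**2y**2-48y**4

Factor out 3y**2, leaving 25a**2-16y**2, which is a difference of two squares.

3y**2(5a+4y)(5a-4y)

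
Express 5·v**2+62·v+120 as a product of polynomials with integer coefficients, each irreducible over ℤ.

(5·v+12)·(v+10)

Need a pair with product 5·120 = 600 and sum 62: that's 50 and 12.
Split the middle term: 5·v**2+50·v + 12·v+120 = 5·v·(v+10) + 12·(v+10).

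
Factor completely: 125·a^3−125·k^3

Factor out 125 first: what remains is a^3−k^3.
Recognize a difference of cubes with the parts a and k.

125·(a−k)·(a^2+a·k+k^2)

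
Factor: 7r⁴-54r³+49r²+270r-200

(7r-5)(r+2)(r-4)(r-5)

Trying the rational-root candidates, r = 5/7 is a root, giving the factor (7r-5) and quotient r³-7r²+2r+40.
Then r = 5 is a root, so (r-5) is a factor; dividing leaves r²-2r-8.
The remaining quadratic factors as (r-4)(r+2).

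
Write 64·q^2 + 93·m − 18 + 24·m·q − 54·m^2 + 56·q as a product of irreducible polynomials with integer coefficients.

−(6·m − 8·q − 9)·(9·m + 8·q − 2)

Group: −6·m·(9·m + 8·q − 2) + (8·q + 9)·(9·m + 8·q − 2); both groups contain (9·m + 8·q − 2).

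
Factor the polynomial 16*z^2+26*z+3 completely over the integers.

Need a pair with product 16·3 = 48 and sum 26: that's 2 and 24.
Split the middle term: 16*z^2+2*z + 24*z+3 = 2*z*(8*z+1) + 3*(8*z+1).

(2*z+3)*(8*z+1)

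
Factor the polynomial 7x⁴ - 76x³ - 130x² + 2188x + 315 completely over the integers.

Among the possible rational roots, x = 9 is a root, so (x - 9) divides it; the quotient is 7x³ - 13x² - 247x - 35.
Continuing, x = -5 is a root, so (x + 5) divides it; the quotient is 7x² - 48x - 7.
The remaining quadratic factors as (x - 7)(7x + 1).

(7x + 1)(x + 5)(x - 7)(x - 9)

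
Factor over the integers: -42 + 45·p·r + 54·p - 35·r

(5·r + 6)·(9·p - 7)

Group as (45·p·r + 54·p) + (-35·r - 42) = 9·p·(5·r + 6) - 7·(5·r + 6).
Both groups share the factor (5·r + 6).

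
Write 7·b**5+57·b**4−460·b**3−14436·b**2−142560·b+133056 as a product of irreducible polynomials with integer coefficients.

Among the possible rational roots, b = 14 is a root, so (b−14) divides it; the quotient is 7·b**4+155·b**3+1710·b**2+9504·b−9504.
Next, b = 6/7 is a root, so (7·b−6) is a factor; dividing leaves b**3+23·b**2+264·b+1584.
Next, b = −12 is a root, giving the factor (b+12) and quotient b**2+11·b+132.
The quadratic b**2+11·b+132 has discriminant −407 < 0 and is irreducible over ℤ.

(7·b−6)·(b+12)·(b−14)·(b**2+11·b+132)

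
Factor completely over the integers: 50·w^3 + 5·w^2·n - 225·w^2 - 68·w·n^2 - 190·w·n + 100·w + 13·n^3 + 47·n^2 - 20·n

(5·w - n)·(w - n - 4)·(10·w + 13·n - 5)

Group: w·(50·w^2 + 55·w·n - 25·w - 13·n^2 + 5·n) + (-n - 4)·(50·w^2 + 55·w·n - 25·w - 13·n^2 + 5·n); both groups contain (50·w^2 + 55·w·n - 25·w - 13·n^2 + 5·n), so (w - n - 4) is a factor with cofactor 50·w^2 + 55·w·n - 25·w - 13·n^2 + 5·n.
The cofactor groups again: 50·w^2 + 55·w·n - 25·w - 13·n^2 + 5·n = 10·w·(5·w - n) + (13·n - 5)·(5·w - n); both groups contain (5·w - n), giving (10·w + 13·n - 5)·(5·w - n).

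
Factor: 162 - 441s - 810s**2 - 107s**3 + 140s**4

Among the possible rational roots, s = 3 is a root, so (s - 3) is a factor; dividing leaves 140s**3 + 313s**2 + 129s - 54.
Next, s = -9/7 is a root, so (7s + 9) divides it; the quotient is 20s**2 + 19s - 6.
The remaining quadratic factors as (4s - 1)(5s + 6).

(4s - 1)(5s + 6)(7s + 9)(s - 3)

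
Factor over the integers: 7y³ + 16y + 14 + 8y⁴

Group as (8y⁴ + 16y) + (7y³ + 14) = 8y(y³ + 2) + 7(y³ + 2).
Both groups share the factor (y³ + 2).

(8y + 7)(y³ + 2)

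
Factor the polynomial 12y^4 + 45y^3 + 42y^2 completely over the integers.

Pull out the common factor 3y^2, then factor the remaining trinomial.

3y^2(4y + 7)(y + 2)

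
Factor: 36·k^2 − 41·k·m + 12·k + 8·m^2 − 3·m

(4·k − m)·(9·k − 8·m + 3)

Group: 9·k·(4·k − m) + (−8·m + 3)·(4·k − m); both groups contain (4·k − m).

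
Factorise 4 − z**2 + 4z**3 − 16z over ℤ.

(4z − 1)(z + 2)(z − 2)

Group as (4z**3 − 16z) + (−z**2 + 4) = 4z(z**2 − 4) − (z**2 − 4).
Both groups share the factor (z**2 − 4).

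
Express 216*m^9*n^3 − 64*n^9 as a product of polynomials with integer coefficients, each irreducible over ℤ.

8*n^3*(3*m^3 − 2*n^2)*(9*m^6 + 6*m^3*n^2 + 4*n^4)

Pull out the common factor 8*n^3, leaving 27*m^9 − 8*n^6.
Recognize a difference of cubes with the parts 3*m^3 and 2*n^2.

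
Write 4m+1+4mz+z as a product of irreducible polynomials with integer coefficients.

(4m+1)(z+1)

Group as (4mz+4m) + (z+1) = 4m(z+1) + (z+1).
Both groups share the factor (z+1).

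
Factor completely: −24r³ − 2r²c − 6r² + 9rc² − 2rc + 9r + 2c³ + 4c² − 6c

−(3r − 2c)(2r + c − 1)(4r + c + 3)

Group: 2r(−12r² + 5rc − 9r + 2c² + 6c) + (c − 1)(−12r² + 5rc − 9r + 2c² + 6c); both groups contain (−12r² + 5rc − 9r + 2c² + 6c), so (2r + c − 1) is a factor with cofactor −12r² + 5rc − 9r + 2c² + 6c.
The cofactor groups again: −12r² + 5rc − 9r + 2c² + 6c = −4r(3r − 2c) + (−c − 3)(3r − 2c); both groups contain (3r − 2c), giving −(4r + c + 3)(3r − 2c).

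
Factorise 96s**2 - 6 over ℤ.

6(4s + 1)(4s - 1)

Every term has a factor of 6. Then 16s**2 - 1 = (4s)² − (1)².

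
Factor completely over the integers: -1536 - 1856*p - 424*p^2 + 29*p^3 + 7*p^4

Testing divisors of the constant over divisors of the leading coefficient, p = -3 is a root, so (p + 3) divides it; the quotient is 7*p^3 + 8*p^2 - 448*p - 512.
Continuing, p = -8/7 is a root, giving the factor (7*p + 8) and quotient p^2 - 64.
The remaining quadratic factors as (p - 8)(p + 8).

(7*p + 8)*(p + 3)*(p + 8)*(p - 8)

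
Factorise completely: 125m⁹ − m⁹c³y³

Pull out the common factor m⁹, leaving −c³y³ + 125.
Recognize a difference of cubes with the parts 5 and cy.

−m⁹(cy − 5)(c²y² + 5cy + 25)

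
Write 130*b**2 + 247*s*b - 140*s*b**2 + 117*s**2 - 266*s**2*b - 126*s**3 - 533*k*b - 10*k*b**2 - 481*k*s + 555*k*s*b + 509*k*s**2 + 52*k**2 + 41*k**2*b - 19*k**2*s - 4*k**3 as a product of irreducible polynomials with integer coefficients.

-(k - 9*s - 10*b)*(4*k - s - b)*(k + 14*s - 13)

Group: k*(-4*k**2 + 37*k*s + 41*k*b - 9*s**2 - 19*s*b - 10*b**2) + (14*s - 13)*(-4*k**2 + 37*k*s + 41*k*b - 9*s**2 - 19*s*b - 10*b**2); both groups contain (-4*k**2 + 37*k*s + 41*k*b - 9*s**2 - 19*s*b - 10*b**2), so (k + 14*s - 13) is a factor with cofactor -4*k**2 + 37*k*s + 41*k*b - 9*s**2 - 19*s*b - 10*b**2.
The cofactor groups again: -4*k**2 + 37*k*s + 41*k*b - 9*s**2 - 19*s*b - 10*b**2 = -k*(4*k - s - b) + (9*s + 10*b)*(4*k - s - b); both groups contain (4*k - s - b), giving -(k - 9*s - 10*b)*(4*k - s - b).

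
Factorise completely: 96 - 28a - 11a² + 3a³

(3a - 8)(a + 3)(a - 4)

Testing divisors of the constant over divisors of the leading coefficient, a = 4 is a root, giving the factor (a - 4) and quotient 3a² + a - 24.
The remaining quadratic factors as (3a - 8)(a + 3).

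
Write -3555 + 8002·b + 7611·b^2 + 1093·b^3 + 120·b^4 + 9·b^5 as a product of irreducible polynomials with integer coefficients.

(3·b + 5)·(3·b - 1)·(b + 9)·(b^2 + 3·b + 79)

Among the possible rational roots, b = -9 is a root, giving the factor (b + 9) and quotient 9·b^4 + 39·b^3 + 742·b^2 + 933·b - 395.
Next, b = -5/3 is a root, so (3·b + 5) divides it; the quotient is 3·b^3 + 8·b^2 + 234·b - 79.
Continuing, b = 1/3 is a root, so (3·b - 1) is a factor; dividing leaves b^2 + 3·b + 79.
The quadratic b^2 + 3·b + 79 has discriminant -307 < 0 and is irreducible over ℤ.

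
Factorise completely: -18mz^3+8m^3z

2mz(2m+3z)(2m-3z)

Pull out the common factor 2mz; 4m^2-9z^2 is a difference of squares.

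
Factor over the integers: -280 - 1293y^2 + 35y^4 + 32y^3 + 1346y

(5y - 4)(7y - 2)(y + 7)(y - 5)

By the rational root theorem, y = 4/5 is a root, so (5y - 4) is a factor; dividing leaves 7y^3 + 12y^2 - 249y + 70.
Next, y = -7 is a root, giving the factor (y + 7) and quotient 7y^2 - 37y + 10.
The remaining quadratic factors as (y - 5)(7y - 2).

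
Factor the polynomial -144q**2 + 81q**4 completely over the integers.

9q**2(3q + 4)(3q - 4)

Factor out 9q**2, leaving 9q**2 - 16, which is a difference of two squares.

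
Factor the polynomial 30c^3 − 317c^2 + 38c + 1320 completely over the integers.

(5c − 12)(6c + 11)(c − 10)

Trying the rational-root candidates, c = 12/5 is a root, so (5c − 12) divides it; the quotient is 6c^2 − 49c − 110.
The remaining quadratic factors as (c − 10)(6c + 11).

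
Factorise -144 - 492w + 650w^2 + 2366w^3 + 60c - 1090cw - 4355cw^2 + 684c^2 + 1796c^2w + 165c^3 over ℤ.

Group: 11c(15c^2 + 181cw + 54c - 182w^2 - 134w - 24) + (-13w + 6)(15c^2 + 181cw + 54c - 182w^2 - 134w - 24); both groups contain (15c^2 + 181cw + 54c - 182w^2 - 134w - 24), so (11c - 13w + 6) is a factor with cofactor 15c^2 + 181cw + 54c - 182w^2 - 134w - 24.
The cofactor groups again: 15c^2 + 181cw + 54c - 182w^2 - 134w - 24 = 15c(c + 13w + 4) + (-14w - 6)(c + 13w + 4); both groups contain (c + 13w + 4), giving (15c - 14w - 6)(c + 13w + 4).

(11c - 13w + 6)(15c - 14w - 6)(c + 13w + 4)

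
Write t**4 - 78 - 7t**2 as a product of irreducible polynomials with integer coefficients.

(t**2 + 6)(t**2 - 13)

Substitute u = t**2 to get a quadratic in u, then factor.
t**2 + 6 is irreducible over ℤ (always positive, so no real roots).
t**2 - 13 is irreducible over ℤ (13 is not a perfect square).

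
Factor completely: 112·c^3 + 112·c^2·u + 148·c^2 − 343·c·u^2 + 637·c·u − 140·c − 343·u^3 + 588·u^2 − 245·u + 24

Group: 7·c·(16·c^2 + 28·c − 49·u^2 + 63·u − 8) + (7·u − 3)·(16·c^2 + 28·c − 49·u^2 + 63·u − 8); both groups contain (16·c^2 + 28·c − 49·u^2 + 63·u − 8), so (7·c + 7·u − 3) is a factor with cofactor 16·c^2 + 28·c − 49·u^2 + 63·u − 8.
The cofactor groups again: 16·c^2 + 28·c − 49·u^2 + 63·u − 8 = 4·c·(4·c + 7·u − 1) + (−7·u + 8)·(4·c + 7·u − 1); both groups contain (4·c + 7·u − 1), giving (4·c − 7·u + 8)·(4·c + 7·u − 1).

(4·c + 7·u − 1)·(4·c − 7·u + 8)·(7·c + 7·u − 3)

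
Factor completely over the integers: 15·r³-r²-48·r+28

Trying the rational-root candidates, r = 7/5 is a root, so (5·r-7) divides it; the quotient is 3·r²+4·r-4.
The remaining quadratic factors as (r+2)(3·r-2).

(3·r-2)·(5·r-7)·(r+2)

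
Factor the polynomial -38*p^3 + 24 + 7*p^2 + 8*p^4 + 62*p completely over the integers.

(2*p + 1)*(4*p + 3)*(p - 2)*(p - 4)

By the rational root theorem, p = 2 is a root, so (p - 2) divides it; the quotient is 8*p^3 - 22*p^2 - 37*p - 12.
Then p = -1/2 is a root, so (2*p + 1) divides it; the quotient is 4*p^2 - 13*p - 12.
The remaining quadratic factors as (4*p + 3)(p - 4).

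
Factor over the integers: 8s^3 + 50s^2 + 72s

Pull out the common factor 2s, then factor the remaining trinomial.

2s(4s + 9)(s + 4)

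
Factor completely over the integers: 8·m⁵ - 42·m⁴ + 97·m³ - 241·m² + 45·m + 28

(2·m - 1)·(4·m + 1)·(m - 4)·(m² - m + 7)

Among the possible rational roots, m = -1/4 is a root, giving the factor (4·m + 1) and quotient 2·m⁴ - 11·m³ + 27·m² - 67·m + 28.
Then m = 4 is a root, so (m - 4) is a factor; dividing leaves 2·m³ - 3·m² + 15·m - 7.
Continuing, m = 1/2 is a root, so (2·m - 1) is a factor; dividing leaves m² - m + 7.
The quadratic m² - m + 7 has discriminant -27 < 0 and is irreducible over ℤ.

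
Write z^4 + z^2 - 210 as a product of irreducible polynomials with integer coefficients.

(z^2 + 15)(z^2 - 14)

Substitute u = z^2 to get a quadratic in u, then factor.
z^2 - 14 is irreducible over ℤ (14 is not a perfect square).
z^2 + 15 is irreducible over ℤ (always positive, so no real roots).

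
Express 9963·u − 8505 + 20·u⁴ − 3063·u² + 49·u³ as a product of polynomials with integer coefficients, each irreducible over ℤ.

(4·u − 7)·(5·u − 9)·(u + 15)·(u − 9)

Among the possible rational roots, u = 7/4 is a root, so (4·u − 7) divides it; the quotient is 5·u³ + 21·u² − 729·u + 1215.
Next, u = 9/5 is a root, giving the factor (5·u − 9) and quotient u² + 6·u − 135.
The remaining quadratic factors as (u + 15)(u − 9).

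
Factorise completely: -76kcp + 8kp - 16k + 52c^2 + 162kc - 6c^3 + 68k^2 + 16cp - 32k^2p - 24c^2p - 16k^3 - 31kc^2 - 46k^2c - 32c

-(k + 2c)(8k + 3c - 2)(2k + c + 4p - 8)

Group: k(-16k^2 - 14kc - 32kp + 68k - 3c^2 - 12cp + 26c + 8p - 16) + 2c(-16k^2 - 14kc - 32kp + 68k - 3c^2 - 12cp + 26c + 8p - 16); both groups contain (-16k^2 - 14kc - 32kp + 68k - 3c^2 - 12cp + 26c + 8p - 16), so (k + 2c) is a factor with cofactor -16k^2 - 14kc - 32kp + 68k - 3c^2 - 12cp + 26c + 8p - 16.
The cofactor groups again: -16k^2 - 14kc - 32kp + 68k - 3c^2 - 12cp + 26c + 8p - 16 = -2k(8k + 3c - 2) + (-c - 4p + 8)(8k + 3c - 2); both groups contain (8k + 3c - 2), giving -(2k + c + 4p - 8)(8k + 3c - 2).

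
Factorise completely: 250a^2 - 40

10(5a + 2)(5a - 2)

Every term has a factor of 10. Then 25a^2 - 4 = (5a)² − (2)².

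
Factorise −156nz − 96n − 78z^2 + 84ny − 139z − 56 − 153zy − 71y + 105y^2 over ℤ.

−(13z − 7y + 8)(12n + 6z + 15y + 7)

Group: −12n(13z − 7y + 8) + (−6z − 15y − 7)(13z − 7y + 8); both groups contain (13z − 7y + 8).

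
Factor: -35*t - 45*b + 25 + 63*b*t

(7*t - 5)*(9*b - 5)

Group as (63*b*t - 45*b) + (-35*t + 25) = 9*b*(7*t - 5) - 5*(7*t - 5).
Both groups share the factor (7*t - 5).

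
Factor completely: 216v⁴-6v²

Pull out the common factor 6v²; 36v²-1 is a difference of squares.

6v²(6v+1)(6v-1)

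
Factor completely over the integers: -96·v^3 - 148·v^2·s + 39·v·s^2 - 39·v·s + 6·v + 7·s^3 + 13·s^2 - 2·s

Group: 3·v·(-32·v^2 - 60·v·s - 7·s^2 - 13·s + 2) - s·(-32·v^2 - 60·v·s - 7·s^2 - 13·s + 2); both groups contain (-32·v^2 - 60·v·s - 7·s^2 - 13·s + 2), so (3·v - s) is a factor with cofactor -32·v^2 - 60·v·s - 7·s^2 - 13·s + 2.
The cofactor groups again: -32·v^2 - 60·v·s - 7·s^2 - 13·s + 2 = -8·v·(4·v + 7·s - 1) + (-s - 2)·(4·v + 7·s - 1); both groups contain (4·v + 7·s - 1), giving -(8·v + s + 2)·(4·v + 7·s - 1).

-(3·v - s)·(4·v + 7·s - 1)·(8·v + s + 2)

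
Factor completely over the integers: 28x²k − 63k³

Pull out the common factor 7k; 4x² − 9k² is a difference of squares.

7k(2x − 3k)(2x + 3k)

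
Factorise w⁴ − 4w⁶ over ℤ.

Every term has a factor of w⁴; factoring it out leaves −4w² + 1.
Recognize a difference of squares with the parts 1 and 2w.

−w⁴(2w + 1)(2w − 1)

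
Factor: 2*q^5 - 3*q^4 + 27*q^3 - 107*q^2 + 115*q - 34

(2*q - 1)*(q - 1)*(q - 2)*(q^2 + 2*q + 17)

Testing divisors of the constant over divisors of the leading coefficient, q = 1 is a root, so (q - 1) is a factor; dividing leaves 2*q^4 - q^3 + 26*q^2 - 81*q + 34.
Then q = 2 is a root, so (q - 2) divides it; the quotient is 2*q^3 + 3*q^2 + 32*q - 17.
Next, q = 1/2 is a root, giving the factor (2*q - 1) and quotient q^2 + 2*q + 17.
The quadratic q^2 + 2*q + 17 has discriminant -64 < 0 and is irreducible over ℤ.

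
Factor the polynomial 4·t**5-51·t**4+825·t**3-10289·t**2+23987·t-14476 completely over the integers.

By the rational root theorem, t = 11 is a root, so (t-11) is a factor; dividing leaves 4·t**4-7·t**3+748·t**2-2061·t+1316.
Continuing, t = 1 is a root, so (t-1) divides it; the quotient is 4·t**3-3·t**2+745·t-1316.
Continuing, t = 7/4 is a root, giving the factor (4·t-7) and quotient t**2+t+188.
The quadratic t**2+t+188 has discriminant -751 < 0 and is irreducible over ℤ.

(4·t-7)·(t-1)·(t-11)·(t**2+t+188)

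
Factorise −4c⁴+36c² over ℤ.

Every term has a factor of 4c²; factoring it out leaves −c²+9.
Recognize a difference of squares with the parts 3 and c.

−4c²(c+3)(c−3)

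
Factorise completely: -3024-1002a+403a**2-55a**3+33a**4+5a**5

Testing divisors of the constant over divisors of the leading coefficient, a = -8/5 is a root, giving the factor (5a+8) and quotient a**4+5a**3-19a**2+111a-378.
Continuing, a = -9 is a root, giving the factor (a+9) and quotient a**3-4a**2+17a-42.
Then a = 3 is a root, so (a-3) divides it; the quotient is a**2-a+14.
The quadratic a**2-a+14 has discriminant -55 < 0 and is irreducible over ℤ.

(5a+8)(a+9)(a-3)(a**2-a+14)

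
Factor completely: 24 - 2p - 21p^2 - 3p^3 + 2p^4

By the rational root theorem, p = 4 is a root, so (p - 4) is a factor; dividing leaves 2p^3 + 5p^2 - p - 6.
Then p = 1 is a root, so (p - 1) is a factor; dividing leaves 2p^2 + 7p + 6.
The remaining quadratic factors as (2p + 3)(p + 2).

(2p + 3)(p + 2)(p - 1)(p - 4)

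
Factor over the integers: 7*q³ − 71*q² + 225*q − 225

(7*q − 15)*(q − 3)*(q − 5)

Among the possible rational roots, q = 15/7 is a root, so (7*q − 15) divides it; the quotient is q² − 8*q + 15.
The remaining quadratic factors as (q − 5)(q − 3).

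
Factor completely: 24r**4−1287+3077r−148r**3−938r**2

Trying the rational-root candidates, r = 9 is a root, giving the factor (r−9) and quotient 24r**3+68r**2−326r+143.
Then r = 1/2 is a root, so (2r−1) is a factor; dividing leaves 12r**2+40r−143.
The remaining quadratic factors as (6r−13)(2r+11).

(2r+11)(2r−1)(6r−13)(r−9)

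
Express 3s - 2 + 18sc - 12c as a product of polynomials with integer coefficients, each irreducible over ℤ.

Group as (18sc + 3s) + (-12c - 2) = 3s(6c + 1) - 2(6c + 1).
Both groups share the factor (6c + 1).

(3s - 2)(6c + 1)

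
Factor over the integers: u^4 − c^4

(u)⁴ − (c)⁴ = ((u)² − (c)²)((u)² + (c)²); the first factor splits again, the second (u^2 + c^2) is irreducible.

(u − c)(u + c)(u^2 + c^2)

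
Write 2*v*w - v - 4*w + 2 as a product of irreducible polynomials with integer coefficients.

(2*w - 1)*(v - 2)

Group as (2*v*w - v) + (-4*w + 2) = v*(2*w - 1) - 2*(2*w - 1).
Both groups share the factor (2*w - 1).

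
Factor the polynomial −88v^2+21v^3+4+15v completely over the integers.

By the rational root theorem, v = 4 is a root, so (v−4) divides it; the quotient is 21v^2−4v−1.
The remaining quadratic factors as (7v+1)(3v−1).

(3v−1)(7v+1)(v−4)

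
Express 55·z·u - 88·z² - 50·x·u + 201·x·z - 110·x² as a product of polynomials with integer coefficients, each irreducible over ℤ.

Group: -11·x·(10·x - 11·z) + (8·z - 5·u)·(10·x - 11·z); both groups contain (10·x - 11·z).

-(10·x - 11·z)·(11·x - 8·z + 5·u)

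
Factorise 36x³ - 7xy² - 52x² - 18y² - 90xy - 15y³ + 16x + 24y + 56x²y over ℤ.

Group: 9x(4x² + 4xy - 4x - 3y² - 6y) + (5y - 4)(4x² + 4xy - 4x - 3y² - 6y); both groups contain (4x² + 4xy - 4x - 3y² - 6y), so (9x + 5y - 4) is a factor with cofactor 4x² + 4xy - 4x - 3y² - 6y.
The cofactor groups again: 4x² + 4xy - 4x - 3y² - 6y = 2x(2x + 3y) + (-y - 2)(2x + 3y); both groups contain (2x + 3y), giving (2x - y - 2)(2x + 3y).

(2x + 3y)(2x - y - 2)(9x + 5y - 4)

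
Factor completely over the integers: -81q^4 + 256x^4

(4x - 3q)(4x + 3q)(16x^2 + 9q^2)

Write as (16x^2)² − (9q^2)², then factor 16x^2 - 9q^2 once more.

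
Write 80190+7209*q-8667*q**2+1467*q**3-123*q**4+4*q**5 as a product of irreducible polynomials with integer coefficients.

Among the possible rational roots, q = 6 is a root, giving the factor (q-6) and quotient 4*q**4-99*q**3+873*q**2-3429*q-13365.
Then q = -9/4 is a root, giving the factor (4*q+9) and quotient q**3-27*q**2+279*q-1485.
Next, q = 15 is a root, so (q-15) divides it; the quotient is q**2-12*q+99.
The quadratic q**2-12*q+99 has discriminant -252 < 0 and is irreducible over ℤ.

(4*q+9)*(q-15)*(q-6)*(q**2-12*q+99)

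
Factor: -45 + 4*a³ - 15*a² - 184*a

Among the possible rational roots, a = -1/4 is a root, so (4*a + 1) is a factor; dividing leaves a² - 4*a - 45.
The remaining quadratic factors as (a - 9)(a + 5).

(4*a + 1)*(a + 5)*(a - 9)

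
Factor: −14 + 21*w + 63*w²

7*(3*w + 2)*(3*w − 1)

Pull out the common factor 7, then factor the remaining trinomial.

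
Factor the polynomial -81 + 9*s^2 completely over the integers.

Factor out 9, leaving s^2 - 9, which is a difference of two squares.

9*(s + 3)*(s - 3)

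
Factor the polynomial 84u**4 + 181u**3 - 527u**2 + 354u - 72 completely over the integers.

Trying the rational-root candidates, u = 3/7 is a root, so (7u - 3) divides it; the quotient is 12u**3 + 31u**2 - 62u + 24.
Then u = -4 is a root, so (u + 4) is a factor; dividing leaves 12u**2 - 17u + 6.
The remaining quadratic factors as (3u - 2)(4u - 3).

(3u - 2)(4u - 3)(7u - 3)(u + 4)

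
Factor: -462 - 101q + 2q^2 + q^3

(q + 6)(q + 7)(q - 11)

Testing divisors of the constant over divisors of the leading coefficient, q = -7 is a root, so (q + 7) is a factor; dividing leaves q^2 - 5q - 66.
The remaining quadratic factors as (q + 6)(q - 11).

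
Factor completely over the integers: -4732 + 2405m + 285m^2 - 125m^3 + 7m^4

Among the possible rational roots, m = -4 is a root, giving the factor (m + 4) and quotient 7m^3 - 153m^2 + 897m - 1183.
Next, m = 13 is a root, giving the factor (m - 13) and quotient 7m^2 - 62m + 91.
The remaining quadratic factors as (7m - 13)(m - 7).

(7m - 13)(m + 4)(m - 13)(m - 7)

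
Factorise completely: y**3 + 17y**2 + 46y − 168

Among the possible rational roots, y = −7 is a root, giving the factor (y + 7) and quotient y**2 + 10y − 24.
The remaining quadratic factors as (y − 2)(y + 12).

(y + 12)(y + 7)(y − 2)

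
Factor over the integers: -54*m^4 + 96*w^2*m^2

6*m^2*(4*w - 3*m)*(4*w + 3*m)

Pull out the common factor 6*m^2; 16*w^2 - 9*m^2 is a difference of squares.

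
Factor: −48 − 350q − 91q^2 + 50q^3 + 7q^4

Trying the rational-root candidates, q = −2 is a root, so (q + 2) is a factor; dividing leaves 7q^3 + 36q^2 − 163q − 24.
Continuing, q = −1/7 is a root, giving the factor (7q + 1) and quotient q^2 + 5q − 24.
The remaining quadratic factors as (q − 3)(q + 8).

(7q + 1)(q + 2)(q + 8)(q − 3)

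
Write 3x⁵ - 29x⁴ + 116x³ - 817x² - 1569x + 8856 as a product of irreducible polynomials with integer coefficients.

(3x - 8)(x + 3)(x - 9)(x² - x + 41)

Trying the rational-root candidates, x = 8/3 is a root, so (3x - 8) is a factor; dividing leaves x⁴ - 7x³ + 20x² - 219x - 1107.
Next, x = 9 is a root, so (x - 9) divides it; the quotient is x³ + 2x² + 38x + 123.
Then x = -3 is a root, so (x + 3) divides it; the quotient is x² - x + 41.
The quadratic x² - x + 41 has discriminant -163 < 0 and is irreducible over ℤ.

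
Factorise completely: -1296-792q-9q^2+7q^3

Testing divisors of the constant over divisors of the leading coefficient, q = -12/7 is a root, so (7q+12) divides it; the quotient is q^2-3q-108.
The remaining quadratic factors as (q+9)(q-12).

(7q+12)(q+9)(q-12)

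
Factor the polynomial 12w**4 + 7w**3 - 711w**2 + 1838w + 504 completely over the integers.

(3w - 14)(4w + 1)(w + 9)(w - 4)

Trying the rational-root candidates, w = 4 is a root, giving the factor (w - 4) and quotient 12w**3 + 55w**2 - 491w - 126.
Continuing, w = -9 is a root, giving the factor (w + 9) and quotient 12w**2 - 53w - 14.
The remaining quadratic factors as (4w + 1)(3w - 14).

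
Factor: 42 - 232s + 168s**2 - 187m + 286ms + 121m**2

Group: 11m(11m + 14s - 3) + (12s - 14)(11m + 14s - 3); both groups contain (11m + 14s - 3).

(11m + 12s - 14)(11m + 14s - 3)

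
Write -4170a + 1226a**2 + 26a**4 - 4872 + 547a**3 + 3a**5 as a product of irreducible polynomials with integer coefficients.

(3a - 7)(a + 1)(a + 4)(a**2 + 6a + 174)

Testing divisors of the constant over divisors of the leading coefficient, a = 7/3 is a root, so (3a - 7) is a factor; dividing leaves a**4 + 11a**3 + 208a**2 + 894a + 696.
Next, a = -4 is a root, so (a + 4) divides it; the quotient is a**3 + 7a**2 + 180a + 174.
Then a = -1 is a root, so (a + 1) divides it; the quotient is a**2 + 6a + 174.
The quadratic a**2 + 6a + 174 has discriminant -660 < 0 and is irreducible over ℤ.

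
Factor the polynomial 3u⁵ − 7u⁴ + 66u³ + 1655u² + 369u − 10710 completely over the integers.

(3u − 7)(u + 3)(u + 6)(u² − 9u + 85)

Among the possible rational roots, u = −6 is a root, so (u + 6) is a factor; dividing leaves 3u⁴ − 25u³ + 216u² + 359u − 1785.
Next, u = −3 is a root, so (u + 3) is a factor; dividing leaves 3u³ − 34u² + 318u − 595.
Continuing, u = 7/3 is a root, giving the factor (3u − 7) and quotient u² − 9u + 85.
The quadratic u² − 9u + 85 has discriminant −259 < 0 and is irreducible over ℤ.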